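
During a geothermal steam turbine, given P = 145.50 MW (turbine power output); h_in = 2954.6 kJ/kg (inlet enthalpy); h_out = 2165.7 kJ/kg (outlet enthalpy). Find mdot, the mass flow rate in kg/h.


mdot = P * 1000 / (h_in - h_out)
mdot = 145.50 * 1000 / (2954.6 - 2165.7)
mdot = 184.4340 kg/s
Convert: 184.4340 kg/s * 3600.0 = 6.6396e+05 kg/h
mdot = 6.6396e+05 kg/h


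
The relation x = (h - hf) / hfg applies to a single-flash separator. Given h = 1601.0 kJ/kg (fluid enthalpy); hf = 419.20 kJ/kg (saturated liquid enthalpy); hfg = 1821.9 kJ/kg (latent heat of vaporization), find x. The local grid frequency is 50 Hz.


x = (h - hf) / hfg
x = (1601.0 - 419.20) / 1821.9
x = 0.64866


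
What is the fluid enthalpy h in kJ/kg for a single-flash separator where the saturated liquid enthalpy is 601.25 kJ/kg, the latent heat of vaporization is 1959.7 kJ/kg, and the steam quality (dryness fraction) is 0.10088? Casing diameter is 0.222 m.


h = hf + x * hfg
h = 601.25 + 0.10088 * 1959.7
h = 798.94 kJ/kg


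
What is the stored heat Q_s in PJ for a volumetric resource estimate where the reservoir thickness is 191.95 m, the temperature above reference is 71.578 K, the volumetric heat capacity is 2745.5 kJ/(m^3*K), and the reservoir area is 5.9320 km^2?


Step 1: Vr = A*1e6*hr = 5.932*1e6*191.95 = 1.138647e+09 m^3
Step 2: Q_s = Vr*rhoc*dT/1e12 = 1.138647e+09*2745.5*71.578/1e12 = 223.76 PJ
Q_s = 223.76 PJ


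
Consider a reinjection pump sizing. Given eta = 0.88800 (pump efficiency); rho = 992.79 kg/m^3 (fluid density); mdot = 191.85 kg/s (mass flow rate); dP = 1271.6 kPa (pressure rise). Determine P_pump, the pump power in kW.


P_pump = mdot * dP / (rho * eta)
P_pump = 191.85 * 1271.6 / (992.79 * 0.88800)
P_pump = 276.72 kW


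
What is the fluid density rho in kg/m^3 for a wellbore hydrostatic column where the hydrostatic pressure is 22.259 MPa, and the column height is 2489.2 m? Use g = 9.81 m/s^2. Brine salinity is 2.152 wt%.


rho = P * 1e6 / (g * h)
rho = 22.259 * 1e6 / (9.81 * 2489.2)
rho = 911.54 kg/m^3


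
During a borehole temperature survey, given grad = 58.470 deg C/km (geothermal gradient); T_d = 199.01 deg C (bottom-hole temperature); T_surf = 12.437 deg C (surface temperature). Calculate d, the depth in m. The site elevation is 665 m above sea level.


d = (T_d - T_surf) / grad * 1000
d = (199.01 - 12.437) / 58.470 * 1000
d = 3190.9 m


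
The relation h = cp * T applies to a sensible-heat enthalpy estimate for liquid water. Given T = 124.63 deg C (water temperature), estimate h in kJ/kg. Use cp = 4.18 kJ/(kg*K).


h = cp * T
h = 4.18 * 124.63
h = 520.95 kJ/kg


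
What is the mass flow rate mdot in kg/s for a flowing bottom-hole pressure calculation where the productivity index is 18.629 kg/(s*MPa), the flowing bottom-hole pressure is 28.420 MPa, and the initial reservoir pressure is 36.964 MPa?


mdot = (P_i - P_wf) * PI
mdot = (36.964 - 28.420) * 18.629
mdot = 159.17 kg/s


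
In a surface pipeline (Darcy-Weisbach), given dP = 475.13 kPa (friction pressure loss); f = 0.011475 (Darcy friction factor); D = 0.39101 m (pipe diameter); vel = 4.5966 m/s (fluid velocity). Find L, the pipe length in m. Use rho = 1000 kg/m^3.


L = dP*1000*D / (f*rho*vel^2/2)
L = 475.13*1000*0.39101 / (0.011475*1000*4.5966^2/2)
L = 1532.5 m


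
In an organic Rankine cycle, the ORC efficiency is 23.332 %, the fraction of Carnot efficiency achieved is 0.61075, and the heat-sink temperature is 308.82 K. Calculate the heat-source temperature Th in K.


Th = Tc / (1 - (eta_orc/100)/f)
Th = 308.82 / (1 - (23.332/100)/0.61075)
Th = 499.73 K


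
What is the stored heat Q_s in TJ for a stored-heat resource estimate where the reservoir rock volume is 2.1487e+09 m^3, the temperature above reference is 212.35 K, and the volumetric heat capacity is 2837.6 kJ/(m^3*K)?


Q_s = Vr * rhoc * dT / 1e12
Q_s = 2.1487e+09 * 2837.6 * 212.35 / 1e12
Q_s = 1294.730 PJ
Convert: 1294.730 PJ * 1000.0 = 1.2947e+06 TJ
Q_s = 1.2947e+06 TJ


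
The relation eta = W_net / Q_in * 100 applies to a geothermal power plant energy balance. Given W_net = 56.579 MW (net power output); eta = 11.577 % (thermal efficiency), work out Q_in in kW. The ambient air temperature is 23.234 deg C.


Q_in = W_net / (eta / 100)
Q_in = 56.579 / (11.577 / 100)
Q_in = 488.7190 MW
Convert: 488.7190 MW * 1000.0 = 4.8872e+05 kW
Q_in = 4.8872e+05 kW


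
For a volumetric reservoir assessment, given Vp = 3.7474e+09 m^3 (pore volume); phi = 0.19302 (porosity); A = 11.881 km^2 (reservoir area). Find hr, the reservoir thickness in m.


hr = Vp / (A * 1e6 * phi)
hr = 3.7474e+09 / (11.881 * 1e6 * 0.19302)
hr = 1634.1 m


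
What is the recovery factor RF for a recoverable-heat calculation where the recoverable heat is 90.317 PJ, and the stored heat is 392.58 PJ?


RF = Q_rec / Q_s
RF = 90.317 / 392.58
RF = 0.23006


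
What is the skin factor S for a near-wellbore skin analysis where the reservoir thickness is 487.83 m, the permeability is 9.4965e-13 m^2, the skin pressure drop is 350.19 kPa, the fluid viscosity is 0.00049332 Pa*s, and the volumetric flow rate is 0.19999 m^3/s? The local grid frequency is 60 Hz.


S = dP_s * 1000 * 2*pi*k*hr / (q*mu)
S = 350.19 * 1000 * 2*pi*9.4965e-13*487.83 / (0.19999*0.00049332)
S = 10.332


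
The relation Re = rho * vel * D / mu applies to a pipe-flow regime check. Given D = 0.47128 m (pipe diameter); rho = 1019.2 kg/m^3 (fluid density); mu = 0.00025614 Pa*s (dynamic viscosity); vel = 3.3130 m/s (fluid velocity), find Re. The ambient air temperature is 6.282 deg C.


Re = rho * vel * D / mu
Re = 1019.2 * 3.3130 * 0.47128 / 0.00025614
Re = 6.2127e+06


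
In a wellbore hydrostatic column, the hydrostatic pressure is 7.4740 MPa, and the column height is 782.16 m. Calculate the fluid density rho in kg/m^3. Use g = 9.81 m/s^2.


rho = P * 1e6 / (g * h)
rho = 7.4740 * 1e6 / (9.81 * 782.16)
rho = 974.07 kg/m^3


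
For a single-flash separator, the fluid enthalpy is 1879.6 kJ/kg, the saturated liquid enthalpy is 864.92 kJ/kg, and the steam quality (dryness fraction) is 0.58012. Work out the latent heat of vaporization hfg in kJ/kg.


hfg = (h - hf) / x
hfg = (1879.6 - 864.92) / 0.58012
hfg = 1749.1 kJ/kg


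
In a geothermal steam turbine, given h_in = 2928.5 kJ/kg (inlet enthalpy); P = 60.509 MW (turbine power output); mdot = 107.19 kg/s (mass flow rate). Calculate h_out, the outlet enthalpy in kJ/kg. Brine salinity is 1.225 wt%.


h_out = h_in - P * 1000 / mdot
h_out = 2928.5 - 60.509 * 1000 / 107.19
h_out = 2364.0 kJ/kg


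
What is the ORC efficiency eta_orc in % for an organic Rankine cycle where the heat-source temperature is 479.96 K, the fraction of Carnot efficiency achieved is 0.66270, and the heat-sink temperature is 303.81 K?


eta_orc = (1 - Tc/Th) * f * 100
eta_orc = (1 - 303.81/479.96) * 0.66270 * 100
eta_orc = 24.322 %


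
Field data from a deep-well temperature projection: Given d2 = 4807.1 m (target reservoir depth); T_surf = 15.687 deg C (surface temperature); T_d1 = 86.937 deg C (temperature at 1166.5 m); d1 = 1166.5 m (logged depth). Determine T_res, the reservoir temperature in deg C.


Step 1: grad = (T_d1 - T_surf)/d1 * 1000 = (86.937 - 15.687)/1166.5 * 1000 = 61.08015 deg C/km
Step 2: T_res = T_surf + grad*d2/1000 = 15.687 + 61.08015*4807.1/1000 = 309.31 deg C
T_res = 309.31 deg C


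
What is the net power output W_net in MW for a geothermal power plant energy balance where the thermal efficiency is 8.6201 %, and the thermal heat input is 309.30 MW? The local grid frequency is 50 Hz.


W_net = eta / 100 * Q_in
W_net = 8.6201 / 100 * 309.30
W_net = 26.662 MW


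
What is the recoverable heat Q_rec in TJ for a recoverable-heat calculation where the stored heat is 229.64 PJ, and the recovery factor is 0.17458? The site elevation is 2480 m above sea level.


Q_rec = Q_s * RF
Q_rec = 229.64 * 0.17458
Q_rec = 40.09055 PJ
Convert: 40.09055 PJ * 1000.0 = 40091 TJ
Q_rec = 40091 TJ


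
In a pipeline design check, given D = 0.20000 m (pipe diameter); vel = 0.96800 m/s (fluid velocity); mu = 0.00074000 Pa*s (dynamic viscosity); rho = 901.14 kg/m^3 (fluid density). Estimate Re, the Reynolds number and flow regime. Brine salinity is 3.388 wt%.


Step 1: Re = rho*vel*D/mu = 901.14*0.968*0.2/0.00074 = 2.3576e+05
Step 2: Re = 2.3576e+05 > 4000, so flow is turbulent.
Re = 2.3576e+05 (turbulent)


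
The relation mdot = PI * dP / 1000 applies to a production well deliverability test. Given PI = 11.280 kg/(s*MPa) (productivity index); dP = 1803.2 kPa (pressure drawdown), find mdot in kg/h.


mdot = PI * dP / 1000
mdot = 11.280 * 1803.2 / 1000
mdot = 20.34010 kg/s
Convert: 20.34010 kg/s * 3600.0 = 73224 kg/h
mdot = 73224 kg/h


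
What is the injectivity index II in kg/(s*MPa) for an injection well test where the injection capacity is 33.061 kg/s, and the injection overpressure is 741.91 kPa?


II = mdot * 1000 / dP
II = 33.061 * 1000 / 741.91
II = 44.562 kg/(s*MPa)


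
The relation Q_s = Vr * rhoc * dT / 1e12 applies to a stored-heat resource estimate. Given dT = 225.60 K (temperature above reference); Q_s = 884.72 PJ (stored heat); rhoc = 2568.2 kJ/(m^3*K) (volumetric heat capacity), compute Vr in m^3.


Vr = Q_s * 1e12 / (rhoc * dT)
Vr = 884.72 * 1e12 / (2568.2 * 225.60)
Vr = 1.5270e+09 m^3


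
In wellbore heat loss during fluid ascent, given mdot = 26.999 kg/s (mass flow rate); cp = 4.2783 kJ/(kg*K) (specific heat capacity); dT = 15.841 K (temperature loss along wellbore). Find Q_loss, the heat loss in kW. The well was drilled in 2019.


Q_loss = mdot * cp * dT
Q_loss = 26.999 * 4.2783 * 15.841
Q_loss = 1829.8 kW


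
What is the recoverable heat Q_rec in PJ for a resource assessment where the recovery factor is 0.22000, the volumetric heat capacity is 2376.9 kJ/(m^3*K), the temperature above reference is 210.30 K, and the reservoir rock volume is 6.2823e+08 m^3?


Step 1: Q_s = Vr*rhoc*dT/1e12 = 6.2823e+08*2376.9*210.3/1e12 = 314.0283 PJ
Step 2: Q_rec = Q_s * RF = 314.0283 * 0.22 = 69.086 PJ
Q_rec = 69.086 PJ


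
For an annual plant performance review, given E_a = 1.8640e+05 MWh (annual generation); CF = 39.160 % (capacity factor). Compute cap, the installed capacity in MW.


cap = E_a / (CF/100 * 8760)
cap = 1.8640e+05 / (39.160/100 * 8760)
cap = 54.337 MW


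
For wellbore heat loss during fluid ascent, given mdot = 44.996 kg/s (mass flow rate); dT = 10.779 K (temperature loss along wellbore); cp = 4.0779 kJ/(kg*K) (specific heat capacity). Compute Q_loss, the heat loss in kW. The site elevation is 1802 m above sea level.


Q_loss = mdot * cp * dT
Q_loss = 44.996 * 4.0779 * 10.779
Q_loss = 1977.8 kW


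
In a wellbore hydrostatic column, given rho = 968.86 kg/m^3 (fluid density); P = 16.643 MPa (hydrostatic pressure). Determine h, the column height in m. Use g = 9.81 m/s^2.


h = P * 1e6 / (g * rho)
h = 16.643 * 1e6 / (9.81 * 968.86)
h = 1751.1 m


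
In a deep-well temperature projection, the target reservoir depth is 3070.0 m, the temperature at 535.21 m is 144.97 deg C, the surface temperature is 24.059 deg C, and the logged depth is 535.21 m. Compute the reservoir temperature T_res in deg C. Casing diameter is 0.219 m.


Step 1: grad = (T_d1 - T_surf)/d1 * 1000 = (144.97 - 24.059)/535.21 * 1000 = 225.9132 deg C/km
Step 2: T_res = T_surf + grad*d2/1000 = 24.059 + 225.9132*3070.0/1000 = 717.61 deg C
T_res = 717.61 deg C


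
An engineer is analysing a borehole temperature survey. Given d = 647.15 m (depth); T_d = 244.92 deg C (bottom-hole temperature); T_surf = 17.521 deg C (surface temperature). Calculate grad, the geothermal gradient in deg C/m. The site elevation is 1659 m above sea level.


grad = (T_d - T_surf) / d * 1000
grad = (244.92 - 17.521) / 647.15 * 1000
grad = 351.3853 deg C/km
Convert: 351.3853 deg C/km * 0.001 = 0.35139 deg C/m
grad = 0.35139 deg C/m


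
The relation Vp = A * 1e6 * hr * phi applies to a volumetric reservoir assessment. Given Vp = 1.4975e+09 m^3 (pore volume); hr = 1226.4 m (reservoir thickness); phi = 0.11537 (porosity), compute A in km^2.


A = Vp / (1e6 * hr * phi)
A = 1.4975e+09 / (1e6 * 1226.4 * 0.11537)
A = 10.584 km^2


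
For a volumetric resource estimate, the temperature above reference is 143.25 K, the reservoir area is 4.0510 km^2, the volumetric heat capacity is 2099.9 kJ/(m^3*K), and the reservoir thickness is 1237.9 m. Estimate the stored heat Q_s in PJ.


Step 1: Vr = A*1e6*hr = 4.051*1e6*1237.9 = 5.014733e+09 m^3
Step 2: Q_s = Vr*rhoc*dT/1e12 = 5.014733e+09*2099.9*143.25/1e12 = 1508.5 PJ
Q_s = 1508.5 PJ


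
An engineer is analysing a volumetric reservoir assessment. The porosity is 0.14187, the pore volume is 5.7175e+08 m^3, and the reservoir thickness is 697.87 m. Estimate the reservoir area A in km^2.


A = Vp / (1e6 * hr * phi)
A = 5.7175e+08 / (1e6 * 697.87 * 0.14187)
A = 5.7749 km^2


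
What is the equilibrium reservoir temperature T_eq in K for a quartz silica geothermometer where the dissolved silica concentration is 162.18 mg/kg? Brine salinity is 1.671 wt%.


T_eq = 1309 / (5.19 - log10(SiO2)) - 273.15
T_eq = 1309 / (5.19 - log10(162.18)) - 273.15
T_eq = 166.1113 deg C
Convert to K: 166.1113 + 273.15 = 439.26 K
T_eq = 439.26 K


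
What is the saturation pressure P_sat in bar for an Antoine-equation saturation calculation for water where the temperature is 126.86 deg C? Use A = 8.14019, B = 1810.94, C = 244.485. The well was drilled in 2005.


P_sat = 10^(A - B/(C + T)) / 760 * 0.101325
P_sat = 10^(8.14019 - 1810.94/(244.485 + 126.86)) / 760 * 0.101325
P_sat = 0.2445615 MPa
Convert: 0.2445615 MPa * 10.0 = 2.4456 bar
P_sat = 2.4456 bar


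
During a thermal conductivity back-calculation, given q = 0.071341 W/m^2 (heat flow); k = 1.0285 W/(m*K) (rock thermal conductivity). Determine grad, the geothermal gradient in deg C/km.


grad = q / k * 1000
grad = 0.071341 / 1.0285 * 1000
grad = 69.364 deg C/km


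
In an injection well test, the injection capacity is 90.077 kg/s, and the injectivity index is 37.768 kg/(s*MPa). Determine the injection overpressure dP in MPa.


dP = mdot * 1000 / II
dP = 90.077 * 1000 / 37.768
dP = 2385.008 kPa
Convert: 2385.008 kPa * 0.001 = 2.3850 MPa
dP = 2.3850 MPa


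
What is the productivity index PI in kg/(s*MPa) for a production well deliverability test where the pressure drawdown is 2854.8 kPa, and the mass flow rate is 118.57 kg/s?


PI = mdot * 1000 / dP
PI = 118.57 * 1000 / 2854.8
PI = 41.534 kg/(s*MPa)


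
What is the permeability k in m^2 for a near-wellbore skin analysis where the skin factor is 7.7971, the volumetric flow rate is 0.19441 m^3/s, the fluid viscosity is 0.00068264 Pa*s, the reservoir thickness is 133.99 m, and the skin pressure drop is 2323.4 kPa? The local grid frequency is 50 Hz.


k = S*q*mu / (2*pi*dP_s*1000*hr)
k = 7.7971*0.19441*0.00068264 / (2*pi*2323.4*1000*133.99)
k = 5.2901e-13 m^2


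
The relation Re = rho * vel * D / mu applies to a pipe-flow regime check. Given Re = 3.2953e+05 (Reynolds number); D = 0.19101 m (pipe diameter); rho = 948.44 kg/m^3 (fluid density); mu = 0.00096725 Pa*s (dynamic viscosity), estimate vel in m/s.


vel = Re * mu / (rho * D)
vel = 3.2953e+05 * 0.00096725 / (948.44 * 0.19101)
vel = 1.7594 m/s


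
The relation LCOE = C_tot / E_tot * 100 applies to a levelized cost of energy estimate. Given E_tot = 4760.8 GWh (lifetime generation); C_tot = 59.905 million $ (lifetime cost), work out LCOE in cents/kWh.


LCOE = C_tot / E_tot * 100
LCOE = 59.905 / 4760.8 * 100
LCOE = 1.2583 cents/kWh


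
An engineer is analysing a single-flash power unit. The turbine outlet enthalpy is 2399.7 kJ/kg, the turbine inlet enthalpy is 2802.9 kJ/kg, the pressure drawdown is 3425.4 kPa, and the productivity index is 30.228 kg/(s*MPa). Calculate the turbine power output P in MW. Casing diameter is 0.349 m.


Step 1: mdot = PI * dP / 1000 = 30.228 * 3425.4 / 1000 = 103.5430 kg/s
Step 2: P = mdot*(h_in - h_out)/1000 = 103.5430*(2802.9 - 2399.7)/1000 = 41.749 MW
P = 41.749 MW


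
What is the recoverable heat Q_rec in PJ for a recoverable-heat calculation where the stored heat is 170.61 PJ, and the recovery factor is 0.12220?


Q_rec = Q_s * RF
Q_rec = 170.61 * 0.12220
Q_rec = 20.849 PJ


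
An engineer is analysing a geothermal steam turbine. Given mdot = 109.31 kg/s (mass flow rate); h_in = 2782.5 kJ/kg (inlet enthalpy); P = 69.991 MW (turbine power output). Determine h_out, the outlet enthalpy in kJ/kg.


h_out = h_in - P * 1000 / mdot
h_out = 2782.5 - 69.991 * 1000 / 109.31
h_out = 2142.2 kJ/kg


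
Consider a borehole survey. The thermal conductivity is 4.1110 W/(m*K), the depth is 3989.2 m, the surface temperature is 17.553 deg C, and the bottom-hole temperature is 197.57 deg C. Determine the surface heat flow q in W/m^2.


Step 1: grad = (T_d - T_surf)/d * 1000 = (197.57 - 17.553)/3989.2 * 1000 = 45.12609 deg C/km
Step 2: q = k * grad / 1000 = 4.111 * 45.12609 / 1000 = 0.18551 W/m^2
q = 0.18551 W/m^2


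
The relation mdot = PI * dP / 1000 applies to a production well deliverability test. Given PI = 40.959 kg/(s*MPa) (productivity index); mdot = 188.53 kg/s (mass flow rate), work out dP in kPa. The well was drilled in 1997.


dP = mdot * 1000 / PI
dP = 188.53 * 1000 / 40.959
dP = 4602.9 kPa


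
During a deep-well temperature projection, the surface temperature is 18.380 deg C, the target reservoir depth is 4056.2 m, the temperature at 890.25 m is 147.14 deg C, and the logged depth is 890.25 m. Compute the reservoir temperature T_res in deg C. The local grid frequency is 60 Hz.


Step 1: grad = (T_d1 - T_surf)/d1 * 1000 = (147.14 - 18.38)/890.25 * 1000 = 144.6335 deg C/km
Step 2: T_res = T_surf + grad*d2/1000 = 18.38 + 144.6335*4056.2/1000 = 605.04 deg C
T_res = 605.04 deg C


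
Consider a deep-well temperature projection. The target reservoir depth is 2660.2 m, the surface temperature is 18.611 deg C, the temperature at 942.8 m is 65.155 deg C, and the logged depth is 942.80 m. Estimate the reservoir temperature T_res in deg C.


Step 1: grad = (T_d1 - T_surf)/d1 * 1000 = (65.155 - 18.611)/942.8 * 1000 = 49.36784 deg C/km
Step 2: T_res = T_surf + grad*d2/1000 = 18.611 + 49.36784*2660.2/1000 = 149.94 deg C
T_res = 149.94 deg C


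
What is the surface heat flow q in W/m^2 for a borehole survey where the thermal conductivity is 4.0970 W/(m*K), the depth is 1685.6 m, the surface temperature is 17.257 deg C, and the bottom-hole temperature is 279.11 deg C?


Step 1: grad = (T_d - T_surf)/d * 1000 = (279.11 - 17.257)/1685.6 * 1000 = 155.3471 deg C/km
Step 2: q = k * grad / 1000 = 4.097 * 155.3471 / 1000 = 0.63646 W/m^2
q = 0.63646 W/m^2


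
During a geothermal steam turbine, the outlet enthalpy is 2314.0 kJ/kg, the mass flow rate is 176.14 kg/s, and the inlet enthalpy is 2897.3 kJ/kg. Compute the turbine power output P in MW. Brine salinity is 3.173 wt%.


P = mdot * (h_in - h_out) / 1000
P = 176.14 * (2897.3 - 2314.0) / 1000
P = 102.74 MW


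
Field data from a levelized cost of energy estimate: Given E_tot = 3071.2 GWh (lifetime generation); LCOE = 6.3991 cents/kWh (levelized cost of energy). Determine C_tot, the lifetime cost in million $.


C_tot = LCOE / 100 * E_tot
C_tot = 6.3991 / 100 * 3071.2
C_tot = 196.53 million $


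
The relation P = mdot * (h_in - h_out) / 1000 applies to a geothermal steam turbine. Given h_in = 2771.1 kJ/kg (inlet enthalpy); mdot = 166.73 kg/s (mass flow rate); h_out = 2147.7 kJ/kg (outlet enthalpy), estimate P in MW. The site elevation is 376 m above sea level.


P = mdot * (h_in - h_out) / 1000
P = 166.73 * (2771.1 - 2147.7) / 1000
P = 103.94 MW


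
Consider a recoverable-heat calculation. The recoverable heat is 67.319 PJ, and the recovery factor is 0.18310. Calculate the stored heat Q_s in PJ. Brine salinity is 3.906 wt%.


Q_s = Q_rec / RF
Q_s = 67.319 / 0.18310
Q_s = 367.66 PJ


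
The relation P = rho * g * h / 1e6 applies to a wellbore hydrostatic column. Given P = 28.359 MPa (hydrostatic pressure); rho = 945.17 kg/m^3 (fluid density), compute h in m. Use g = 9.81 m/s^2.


h = P * 1e6 / (g * rho)
h = 28.359 * 1e6 / (9.81 * 945.17)
h = 3058.5 m


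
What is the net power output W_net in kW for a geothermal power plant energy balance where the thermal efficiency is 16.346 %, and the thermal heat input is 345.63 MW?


W_net = eta / 100 * Q_in
W_net = 16.346 / 100 * 345.63
W_net = 56.49668 MW
Convert: 56.49668 MW * 1000.0 = 56497 kW
W_net = 56497 kW


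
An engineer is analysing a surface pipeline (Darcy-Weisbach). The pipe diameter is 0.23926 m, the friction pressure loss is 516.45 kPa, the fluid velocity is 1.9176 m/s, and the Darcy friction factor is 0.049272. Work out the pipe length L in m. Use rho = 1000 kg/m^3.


L = dP*1000*D / (f*rho*vel^2/2)
L = 516.45*1000*0.23926 / (0.049272*1000*1.9176^2/2)
L = 1364.0 m


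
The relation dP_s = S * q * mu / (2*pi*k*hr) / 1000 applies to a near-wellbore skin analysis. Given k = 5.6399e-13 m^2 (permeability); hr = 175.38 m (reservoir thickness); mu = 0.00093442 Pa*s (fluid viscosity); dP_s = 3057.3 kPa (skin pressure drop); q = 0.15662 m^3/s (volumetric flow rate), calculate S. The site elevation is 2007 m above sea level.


S = dP_s * 1000 * 2*pi*k*hr / (q*mu)
S = 3057.3 * 1000 * 2*pi*5.6399e-13*175.38 / (0.15662*0.00093442)
S = 12.983


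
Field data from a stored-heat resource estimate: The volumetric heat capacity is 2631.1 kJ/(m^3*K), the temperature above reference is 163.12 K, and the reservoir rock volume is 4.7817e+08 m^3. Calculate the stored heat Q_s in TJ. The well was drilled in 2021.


Q_s = Vr * rhoc * dT / 1e12
Q_s = 4.7817e+08 * 2631.1 * 163.12 / 1e12
Q_s = 205.2234 PJ
Convert: 205.2234 PJ * 1000.0 = 2.0522e+05 TJ
Q_s = 2.0522e+05 TJ


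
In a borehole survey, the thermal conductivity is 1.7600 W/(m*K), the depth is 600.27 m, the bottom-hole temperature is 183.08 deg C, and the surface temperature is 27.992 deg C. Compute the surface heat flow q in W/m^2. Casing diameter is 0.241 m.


Step 1: grad = (T_d - T_surf)/d * 1000 = (183.08 - 27.992)/600.27 * 1000 = 258.3637 deg C/km
Step 2: q = k * grad / 1000 = 1.76 * 258.3637 / 1000 = 0.45472 W/m^2
q = 0.45472 W/m^2


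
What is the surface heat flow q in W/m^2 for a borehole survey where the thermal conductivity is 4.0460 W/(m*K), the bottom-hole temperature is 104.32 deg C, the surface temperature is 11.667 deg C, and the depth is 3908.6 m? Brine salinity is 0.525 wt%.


Step 1: grad = (T_d - T_surf)/d * 1000 = (104.32 - 11.667)/3908.6 * 1000 = 23.70491 deg C/km
Step 2: q = k * grad / 1000 = 4.046 * 23.70491 / 1000 = 0.095910 W/m^2
q = 0.095910 W/m^2


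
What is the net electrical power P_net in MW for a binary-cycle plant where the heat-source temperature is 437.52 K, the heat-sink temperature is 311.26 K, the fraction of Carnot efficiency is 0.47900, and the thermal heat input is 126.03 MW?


Step 1: eta = (1 - Tc/Th)*f = (1 - 311.26/437.52)*0.479 = 0.1382303
Step 2: P_net = eta * Q_in = 0.1382303 * 126.03 = 17.421 MW
P_net = 17.421 MW


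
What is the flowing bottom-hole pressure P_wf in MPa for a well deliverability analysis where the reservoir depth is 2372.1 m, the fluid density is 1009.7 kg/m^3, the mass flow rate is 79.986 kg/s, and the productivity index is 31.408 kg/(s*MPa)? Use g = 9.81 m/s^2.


Step 1: P_i = rho*g*h/1e6 = 1009.7*9.81*2372.1/1e6 = 23.49602 MPa
Step 2: P_wf = P_i - mdot/PI = 23.49602 - 79.986/31.408 = 20.949 MPa
P_wf = 20.949 MPa


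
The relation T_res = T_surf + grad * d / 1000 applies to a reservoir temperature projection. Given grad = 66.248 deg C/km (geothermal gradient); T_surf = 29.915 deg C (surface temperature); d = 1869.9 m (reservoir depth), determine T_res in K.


T_res = T_surf + grad * d / 1000
T_res = 29.915 + 66.248 * 1869.9 / 1000
T_res = 153.7921 deg C
Convert to K: 153.7921 + 273.15 = 426.94 K
T_res = 426.94 K


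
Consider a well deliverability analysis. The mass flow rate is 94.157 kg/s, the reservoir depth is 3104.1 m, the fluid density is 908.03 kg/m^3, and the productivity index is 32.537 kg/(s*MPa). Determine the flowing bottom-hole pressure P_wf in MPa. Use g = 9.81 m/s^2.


Step 1: P_i = rho*g*h/1e6 = 908.03*9.81*3104.1/1e6 = 27.65062 MPa
Step 2: P_wf = P_i - mdot/PI = 27.65062 - 94.157/32.537 = 24.757 MPa
P_wf = 24.757 MPa


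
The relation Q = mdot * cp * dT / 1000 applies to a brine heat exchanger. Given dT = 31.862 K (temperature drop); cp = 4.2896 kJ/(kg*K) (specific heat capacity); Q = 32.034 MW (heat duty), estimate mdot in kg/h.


mdot = Q * 1000 / (cp * dT)
mdot = 32.034 * 1000 / (4.2896 * 31.862)
mdot = 234.3804 kg/s
Convert: 234.3804 kg/s * 3600.0 = 8.4377e+05 kg/h
mdot = 8.4377e+05 kg/h


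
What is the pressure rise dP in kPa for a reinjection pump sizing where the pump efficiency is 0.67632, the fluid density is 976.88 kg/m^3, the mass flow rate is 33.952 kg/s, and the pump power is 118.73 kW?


dP = P_pump * rho * eta / mdot
dP = 118.73 * 976.88 * 0.67632 / 33.952
dP = 2310.4 kPa


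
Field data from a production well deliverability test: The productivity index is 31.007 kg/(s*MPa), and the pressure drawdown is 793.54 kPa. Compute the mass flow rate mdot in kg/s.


mdot = PI * dP / 1000
mdot = 31.007 * 793.54 / 1000
mdot = 24.605 kg/s


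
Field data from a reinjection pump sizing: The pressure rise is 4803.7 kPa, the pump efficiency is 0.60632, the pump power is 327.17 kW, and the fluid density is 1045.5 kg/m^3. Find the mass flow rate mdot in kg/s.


mdot = P_pump * rho * eta / dP
mdot = 327.17 * 1045.5 * 0.60632 / 4803.7
mdot = 43.174 kg/s


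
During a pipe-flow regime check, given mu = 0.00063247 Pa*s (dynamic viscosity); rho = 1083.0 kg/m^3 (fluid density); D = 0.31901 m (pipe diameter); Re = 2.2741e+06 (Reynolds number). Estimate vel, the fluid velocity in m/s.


vel = Re * mu / (rho * D)
vel = 2.2741e+06 * 0.00063247 / (1083.0 * 0.31901)
vel = 4.1631 m/s


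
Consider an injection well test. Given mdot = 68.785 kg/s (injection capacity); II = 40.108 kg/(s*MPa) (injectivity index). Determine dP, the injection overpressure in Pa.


dP = mdot * 1000 / II
dP = 68.785 * 1000 / 40.108
dP = 1714.995 kPa
Convert: 1714.995 kPa * 1000.0 = 1.7150e+06 Pa
dP = 1.7150e+06 Pa


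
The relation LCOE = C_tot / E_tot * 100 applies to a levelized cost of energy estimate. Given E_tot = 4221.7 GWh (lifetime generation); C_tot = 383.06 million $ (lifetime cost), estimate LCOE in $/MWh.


LCOE = C_tot / E_tot * 100
LCOE = 383.06 / 4221.7 * 100
LCOE = 9.073596 cents/kWh
Convert: 9.073596 cents/kWh * 10.0 = 90.736 $/MWh
LCOE = 90.736 $/MWh


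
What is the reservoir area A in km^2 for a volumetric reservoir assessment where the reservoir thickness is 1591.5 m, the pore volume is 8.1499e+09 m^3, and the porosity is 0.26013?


A = Vp / (1e6 * hr * phi)
A = 8.1499e+09 / (1e6 * 1591.5 * 0.26013)
A = 19.686 km^2


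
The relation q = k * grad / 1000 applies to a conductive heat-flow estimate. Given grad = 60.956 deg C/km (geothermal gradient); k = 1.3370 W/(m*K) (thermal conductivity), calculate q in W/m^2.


q = k * grad / 1000
q = 1.3370 * 60.956 / 1000
q = 0.081498 W/m^2


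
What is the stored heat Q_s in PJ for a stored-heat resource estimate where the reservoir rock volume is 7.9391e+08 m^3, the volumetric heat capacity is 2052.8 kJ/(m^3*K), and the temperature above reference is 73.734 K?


Q_s = Vr * rhoc * dT / 1e12
Q_s = 7.9391e+08 * 2052.8 * 73.734 / 1e12
Q_s = 120.17 PJ


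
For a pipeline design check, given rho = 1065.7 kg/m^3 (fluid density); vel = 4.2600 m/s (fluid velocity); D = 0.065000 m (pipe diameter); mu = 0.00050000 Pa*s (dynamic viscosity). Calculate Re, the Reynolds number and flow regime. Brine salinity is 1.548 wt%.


Step 1: Re = rho*vel*D/mu = 1065.7*4.26*0.065/0.0005 = 5.9018e+05
Step 2: Re = 5.9018e+05 > 4000, so flow is turbulent.
Re = 5.9018e+05 (turbulent)


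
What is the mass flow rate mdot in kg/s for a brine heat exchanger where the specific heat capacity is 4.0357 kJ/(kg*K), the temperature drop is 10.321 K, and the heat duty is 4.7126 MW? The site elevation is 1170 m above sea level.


mdot = Q * 1000 / (cp * dT)
mdot = 4.7126 * 1000 / (4.0357 * 10.321)
mdot = 113.14 kg/s


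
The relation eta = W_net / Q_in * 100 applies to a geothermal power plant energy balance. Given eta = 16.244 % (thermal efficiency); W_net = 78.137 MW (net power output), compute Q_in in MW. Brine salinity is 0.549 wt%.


Q_in = W_net / (eta / 100)
Q_in = 78.137 / (16.244 / 100)
Q_in = 481.02 MW


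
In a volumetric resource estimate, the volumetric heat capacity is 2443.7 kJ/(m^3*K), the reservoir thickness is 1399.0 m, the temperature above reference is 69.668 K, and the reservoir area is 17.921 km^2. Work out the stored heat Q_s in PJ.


Step 1: Vr = A*1e6*hr = 17.921*1e6*1399.0 = 2.507148e+10 m^3
Step 2: Q_s = Vr*rhoc*dT/1e12 = 2.507148e+10*2443.7*69.668/1e12 = 4268.4 PJ
Q_s = 4268.4 PJ


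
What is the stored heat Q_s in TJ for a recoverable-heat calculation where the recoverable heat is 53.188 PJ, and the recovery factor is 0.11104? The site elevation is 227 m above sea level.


Q_s = Q_rec / RF
Q_s = 53.188 / 0.11104
Q_s = 478.9986 PJ
Convert: 478.9986 PJ * 1000.0 = 4.7900e+05 TJ
Q_s = 4.7900e+05 TJ


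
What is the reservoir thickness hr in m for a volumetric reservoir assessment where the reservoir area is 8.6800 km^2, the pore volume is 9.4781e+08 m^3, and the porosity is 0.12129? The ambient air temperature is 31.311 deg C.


hr = Vp / (A * 1e6 * phi)
hr = 9.4781e+08 / (8.6800 * 1e6 * 0.12129)
hr = 900.28 m


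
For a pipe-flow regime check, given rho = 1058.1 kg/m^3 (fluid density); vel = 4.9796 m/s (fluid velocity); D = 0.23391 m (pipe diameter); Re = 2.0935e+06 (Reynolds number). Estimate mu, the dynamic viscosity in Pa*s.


mu = rho * vel * D / Re
mu = 1058.1 * 4.9796 * 0.23391 / 2.0935e+06
mu = 0.00058870 Pa*s


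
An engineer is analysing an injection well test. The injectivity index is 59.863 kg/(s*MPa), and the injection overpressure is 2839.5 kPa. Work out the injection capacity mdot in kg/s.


mdot = II * dP / 1000
mdot = 59.863 * 2839.5 / 1000
mdot = 169.98 kg/s


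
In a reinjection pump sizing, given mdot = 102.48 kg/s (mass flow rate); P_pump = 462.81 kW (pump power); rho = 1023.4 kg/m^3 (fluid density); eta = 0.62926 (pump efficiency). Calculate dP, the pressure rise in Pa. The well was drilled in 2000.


dP = P_pump * rho * eta / mdot
dP = 462.81 * 1023.4 * 0.62926 / 102.48
dP = 2908.300 kPa
Convert: 2908.300 kPa * 1000.0 = 2.9083e+06 Pa
dP = 2.9083e+06 Pa


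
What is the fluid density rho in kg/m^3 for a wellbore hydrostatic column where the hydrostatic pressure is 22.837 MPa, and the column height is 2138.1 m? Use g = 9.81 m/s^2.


rho = P * 1e6 / (g * h)
rho = 22.837 * 1e6 / (9.81 * 2138.1)
rho = 1088.8 kg/m^3


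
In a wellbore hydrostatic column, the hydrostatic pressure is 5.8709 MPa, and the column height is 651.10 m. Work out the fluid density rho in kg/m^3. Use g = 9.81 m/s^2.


rho = P * 1e6 / (g * h)
rho = 5.8709 * 1e6 / (9.81 * 651.10)
rho = 919.15 kg/m^3


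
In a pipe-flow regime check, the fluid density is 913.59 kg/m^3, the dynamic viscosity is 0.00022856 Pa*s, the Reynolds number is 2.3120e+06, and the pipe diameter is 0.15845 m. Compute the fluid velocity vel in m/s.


vel = Re * mu / (rho * D)
vel = 2.3120e+06 * 0.00022856 / (913.59 * 0.15845)
vel = 3.6504 m/s


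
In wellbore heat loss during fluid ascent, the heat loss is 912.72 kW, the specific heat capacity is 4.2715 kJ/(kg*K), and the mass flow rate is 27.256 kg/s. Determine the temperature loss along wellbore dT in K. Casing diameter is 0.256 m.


dT = Q_loss / (mdot * cp)
dT = 912.72 / (27.256 * 4.2715)
dT = 7.8396 K


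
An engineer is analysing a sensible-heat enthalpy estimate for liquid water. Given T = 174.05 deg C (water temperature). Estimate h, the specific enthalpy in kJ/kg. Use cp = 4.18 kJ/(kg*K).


h = cp * T
h = 4.18 * 174.05
h = 727.53 kJ/kg


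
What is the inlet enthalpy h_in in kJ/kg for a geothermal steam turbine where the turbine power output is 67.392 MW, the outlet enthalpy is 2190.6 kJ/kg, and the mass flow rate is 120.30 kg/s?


h_in = h_out + P * 1000 / mdot
h_in = 2190.6 + 67.392 * 1000 / 120.30
h_in = 2750.8 kJ/kg


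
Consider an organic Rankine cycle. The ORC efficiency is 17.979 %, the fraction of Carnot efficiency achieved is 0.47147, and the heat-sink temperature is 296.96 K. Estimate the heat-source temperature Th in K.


Th = Tc / (1 - (eta_orc/100)/f)
Th = 296.96 / (1 - (17.979/100)/0.47147)
Th = 480.00 K


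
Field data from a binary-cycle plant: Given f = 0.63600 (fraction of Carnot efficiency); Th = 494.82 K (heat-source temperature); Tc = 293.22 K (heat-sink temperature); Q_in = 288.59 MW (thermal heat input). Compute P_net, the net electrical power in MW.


Step 1: eta = (1 - Tc/Th)*f = (1 - 293.22/494.82)*0.636 = 0.2591197
Step 2: P_net = eta * Q_in = 0.2591197 * 288.59 = 74.779 MW
P_net = 74.779 MW


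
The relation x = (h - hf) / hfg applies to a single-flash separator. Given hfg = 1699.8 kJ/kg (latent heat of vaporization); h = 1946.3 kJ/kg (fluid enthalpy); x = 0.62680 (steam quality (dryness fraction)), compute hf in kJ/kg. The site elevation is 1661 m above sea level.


hf = h - x * hfg
hf = 1946.3 - 0.62680 * 1699.8
hf = 880.87 kJ/kg


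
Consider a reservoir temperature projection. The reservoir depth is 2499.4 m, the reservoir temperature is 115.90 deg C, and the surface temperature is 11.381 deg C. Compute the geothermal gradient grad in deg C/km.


grad = (T_res - T_surf) / d * 1000
grad = (115.90 - 11.381) / 2499.4 * 1000
grad = 41.818 deg C/km


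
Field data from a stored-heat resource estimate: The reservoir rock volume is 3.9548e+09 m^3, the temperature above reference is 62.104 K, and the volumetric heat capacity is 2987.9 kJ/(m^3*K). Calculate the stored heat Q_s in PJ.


Q_s = Vr * rhoc * dT / 1e12
Q_s = 3.9548e+09 * 2987.9 * 62.104 / 1e12
Q_s = 733.85 PJ


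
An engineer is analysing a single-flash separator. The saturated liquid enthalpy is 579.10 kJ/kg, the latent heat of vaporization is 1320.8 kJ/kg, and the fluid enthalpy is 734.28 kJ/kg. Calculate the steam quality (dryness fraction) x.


x = (h - hf) / hfg
x = (734.28 - 579.10) / 1320.8
x = 0.11749


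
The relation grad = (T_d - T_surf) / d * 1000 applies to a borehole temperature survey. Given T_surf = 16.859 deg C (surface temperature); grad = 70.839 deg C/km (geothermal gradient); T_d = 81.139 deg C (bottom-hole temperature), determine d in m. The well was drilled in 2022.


d = (T_d - T_surf) / grad * 1000
d = (81.139 - 16.859) / 70.839 * 1000
d = 907.41 m


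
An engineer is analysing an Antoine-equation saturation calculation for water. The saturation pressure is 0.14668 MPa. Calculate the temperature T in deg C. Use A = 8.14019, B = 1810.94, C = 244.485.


T = B / (A - log10(P_sat * 760 / 0.101325)) - C
T = 1810.94 / (8.14019 - log10(0.14668 * 760 / 0.101325)) - 244.485
T = 110.69 deg C


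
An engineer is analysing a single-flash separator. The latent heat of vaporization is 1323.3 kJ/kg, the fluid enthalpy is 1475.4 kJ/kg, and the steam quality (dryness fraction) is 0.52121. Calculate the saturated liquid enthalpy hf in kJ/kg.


hf = h - x * hfg
hf = 1475.4 - 0.52121 * 1323.3
hf = 785.68 kJ/kg


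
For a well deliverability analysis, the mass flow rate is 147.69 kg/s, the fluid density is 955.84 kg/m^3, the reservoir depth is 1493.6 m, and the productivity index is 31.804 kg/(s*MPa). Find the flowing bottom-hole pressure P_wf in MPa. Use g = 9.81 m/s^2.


Step 1: P_i = rho*g*h/1e6 = 955.84*9.81*1493.6/1e6 = 14.00517 MPa
Step 2: P_wf = P_i - mdot/PI = 14.00517 - 147.69/31.804 = 9.3614 MPa
P_wf = 9.3614 MPa


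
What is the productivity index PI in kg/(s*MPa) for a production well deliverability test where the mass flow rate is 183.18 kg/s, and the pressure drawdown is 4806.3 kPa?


PI = mdot * 1000 / dP
PI = 183.18 * 1000 / 4806.3
PI = 38.112 kg/(s*MPa)


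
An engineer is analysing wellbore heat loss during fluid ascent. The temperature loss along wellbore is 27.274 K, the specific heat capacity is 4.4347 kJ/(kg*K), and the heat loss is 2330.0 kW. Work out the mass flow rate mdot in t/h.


mdot = Q_loss / (cp * dT)
mdot = 2330.0 / (4.4347 * 27.274)
mdot = 19.26384 kg/s
Convert: 19.26384 kg/s * 3.6 = 69.350 t/h
mdot = 69.350 t/h


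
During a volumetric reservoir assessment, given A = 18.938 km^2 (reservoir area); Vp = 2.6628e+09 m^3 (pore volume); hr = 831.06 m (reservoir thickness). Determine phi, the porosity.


phi = Vp / (A * 1e6 * hr)
phi = 2.6628e+09 / (18.938 * 1e6 * 831.06)
phi = 0.16919


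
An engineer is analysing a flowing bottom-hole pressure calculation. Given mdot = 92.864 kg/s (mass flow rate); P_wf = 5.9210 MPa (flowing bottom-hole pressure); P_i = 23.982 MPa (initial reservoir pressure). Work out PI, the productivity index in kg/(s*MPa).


PI = mdot / (P_i - P_wf)
PI = 92.864 / (23.982 - 5.9210)
PI = 5.1417 kg/(s*MPa)


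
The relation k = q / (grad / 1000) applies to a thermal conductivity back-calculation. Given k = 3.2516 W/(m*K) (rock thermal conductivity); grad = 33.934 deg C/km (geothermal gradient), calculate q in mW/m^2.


q = k * grad / 1000
q = 3.2516 * 33.934 / 1000
q = 0.1103398 W/m^2
Convert: 0.1103398 W/m^2 * 1000.0 = 110.34 mW/m^2
q = 110.34 mW/m^2


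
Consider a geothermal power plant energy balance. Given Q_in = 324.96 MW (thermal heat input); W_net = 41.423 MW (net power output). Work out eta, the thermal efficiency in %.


eta = W_net / Q_in * 100
eta = 41.423 / 324.96 * 100
eta = 12.747 %


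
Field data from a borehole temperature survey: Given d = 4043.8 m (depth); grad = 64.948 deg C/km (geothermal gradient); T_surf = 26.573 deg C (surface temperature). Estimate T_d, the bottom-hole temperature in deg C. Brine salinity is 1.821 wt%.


T_d = T_surf + grad * d / 1000
T_d = 26.573 + 64.948 * 4043.8 / 1000
T_d = 289.21 deg C


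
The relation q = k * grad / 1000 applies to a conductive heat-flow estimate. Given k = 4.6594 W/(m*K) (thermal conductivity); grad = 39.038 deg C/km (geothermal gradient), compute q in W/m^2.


q = k * grad / 1000
q = 4.6594 * 39.038 / 1000
q = 0.18189 W/m^2


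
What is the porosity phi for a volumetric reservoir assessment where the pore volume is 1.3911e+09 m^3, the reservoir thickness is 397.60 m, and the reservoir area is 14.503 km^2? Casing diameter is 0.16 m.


phi = Vp / (A * 1e6 * hr)
phi = 1.3911e+09 / (14.503 * 1e6 * 397.60)
phi = 0.24124


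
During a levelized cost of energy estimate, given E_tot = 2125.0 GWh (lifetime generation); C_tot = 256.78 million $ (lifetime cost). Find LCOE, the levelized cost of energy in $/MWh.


LCOE = C_tot / E_tot * 100
LCOE = 256.78 / 2125.0 * 100
LCOE = 12.08376 cents/kWh
Convert: 12.08376 cents/kWh * 10.0 = 120.84 $/MWh
LCOE = 120.84 $/MWh


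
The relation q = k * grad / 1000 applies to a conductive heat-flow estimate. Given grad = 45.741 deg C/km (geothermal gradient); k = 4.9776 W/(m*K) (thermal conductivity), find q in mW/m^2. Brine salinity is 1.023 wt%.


q = k * grad / 1000
q = 4.9776 * 45.741 / 1000
q = 0.2276804 W/m^2
Convert: 0.2276804 W/m^2 * 1000.0 = 227.68 mW/m^2
q = 227.68 mW/m^2


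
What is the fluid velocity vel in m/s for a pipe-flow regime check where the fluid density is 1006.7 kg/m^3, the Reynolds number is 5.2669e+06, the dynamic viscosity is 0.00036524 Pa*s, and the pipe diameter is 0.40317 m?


vel = Re * mu / (rho * D)
vel = 5.2669e+06 * 0.00036524 / (1006.7 * 0.40317)
vel = 4.7396 m/s


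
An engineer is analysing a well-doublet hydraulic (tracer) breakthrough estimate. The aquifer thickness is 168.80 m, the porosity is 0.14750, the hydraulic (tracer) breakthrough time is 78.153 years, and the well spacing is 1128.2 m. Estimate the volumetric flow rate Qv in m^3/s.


Qv = pi*hr*phi*L^2 / (3*t_bt*365.25*86400)
Qv = pi*168.80*0.14750*1128.2^2 / (3*78.153*365.25*86400)
Qv = 0.013456 m^3/s
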